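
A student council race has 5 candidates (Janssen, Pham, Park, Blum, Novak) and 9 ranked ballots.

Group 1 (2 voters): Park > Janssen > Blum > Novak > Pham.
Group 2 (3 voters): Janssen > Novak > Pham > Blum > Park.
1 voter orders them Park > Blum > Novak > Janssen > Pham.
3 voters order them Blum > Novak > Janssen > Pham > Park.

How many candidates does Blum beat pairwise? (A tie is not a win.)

Blum against each rival (9 voters):
Blum vs Janssen: Janssen, 5–4.
Blum vs Pham: 2+1+3 = 6 for Blum, 3 for Pham — Blum by 6–3.
Blum vs Park: 3+3 = 6 for Blum, 3 for Park — Blum by 6–3.
Blum vs Novak: 2+1+3 = 6 for Blum, 3 for Novak — Blum by 6–3.
Blum beats Pham, Park, Novak; loses to Janssen — 3 pairwise wins.

3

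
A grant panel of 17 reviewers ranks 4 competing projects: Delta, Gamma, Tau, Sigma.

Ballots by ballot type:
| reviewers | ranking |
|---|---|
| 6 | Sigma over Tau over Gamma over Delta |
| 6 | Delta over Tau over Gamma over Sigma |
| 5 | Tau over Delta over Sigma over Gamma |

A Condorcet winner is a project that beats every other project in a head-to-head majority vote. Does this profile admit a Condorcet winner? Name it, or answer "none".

Head-to-head results (17 reviewers):
Delta vs Gamma: Delta wins 11–6.
Delta vs Tau: Tau, 11–6.
Delta vs Sigma: Delta wins 11–6.
Gamma–Tau: Tau 17–0.
Gamma vs Sigma: Sigma, 11–6.
Tau vs Sigma: Tau, 11–6.
Tau defeats every rival head-to-head and is the Condorcet winner.

Tau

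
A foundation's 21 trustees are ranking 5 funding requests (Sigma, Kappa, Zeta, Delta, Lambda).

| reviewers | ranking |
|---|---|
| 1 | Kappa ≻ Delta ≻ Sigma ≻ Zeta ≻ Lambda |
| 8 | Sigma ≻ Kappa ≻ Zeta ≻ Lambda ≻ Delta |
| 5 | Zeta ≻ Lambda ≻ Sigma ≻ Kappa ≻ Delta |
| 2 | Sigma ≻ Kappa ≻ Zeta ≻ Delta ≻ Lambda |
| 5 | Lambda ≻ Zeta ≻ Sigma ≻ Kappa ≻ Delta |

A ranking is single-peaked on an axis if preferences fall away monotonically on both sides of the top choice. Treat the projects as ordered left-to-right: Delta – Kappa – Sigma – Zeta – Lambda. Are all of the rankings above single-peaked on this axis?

Axis positions: Delta=1, Kappa=2, Sigma=3, Zeta=4, Lambda=5.
Faction 1 (peak Kappa at position 2): ranking walks positions 2-1-3-4-5, expanding outward from the peak — single-peaked.
Faction 2 (peak Sigma at position 3): ranking walks positions 3-2-4-5-1, expanding outward from the peak — single-peaked.
Faction 3 (peak Zeta at position 4): ranking walks positions 4-5-3-2-1, expanding outward from the peak — single-peaked.
Faction 4 (peak Sigma at position 3): ranking walks positions 3-2-4-1-5, expanding outward from the peak — single-peaked.
Faction 5 (peak Lambda at position 5): ranking walks positions 5-4-3-2-1, expanding outward from the peak — single-peaked.
Every ranking is single-peaked on this axis.

yes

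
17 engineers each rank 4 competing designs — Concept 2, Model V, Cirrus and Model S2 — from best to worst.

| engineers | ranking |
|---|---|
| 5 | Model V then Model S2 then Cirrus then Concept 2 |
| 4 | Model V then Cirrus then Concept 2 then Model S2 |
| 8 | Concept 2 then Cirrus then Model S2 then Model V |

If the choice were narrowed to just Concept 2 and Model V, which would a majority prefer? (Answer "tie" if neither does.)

Model V

Ballots ranking Concept 2 above Model V: 8.
Ballots ranking Model V above Concept 2: 17 − 8 = 9.
Model V wins the head-to-head 9–8.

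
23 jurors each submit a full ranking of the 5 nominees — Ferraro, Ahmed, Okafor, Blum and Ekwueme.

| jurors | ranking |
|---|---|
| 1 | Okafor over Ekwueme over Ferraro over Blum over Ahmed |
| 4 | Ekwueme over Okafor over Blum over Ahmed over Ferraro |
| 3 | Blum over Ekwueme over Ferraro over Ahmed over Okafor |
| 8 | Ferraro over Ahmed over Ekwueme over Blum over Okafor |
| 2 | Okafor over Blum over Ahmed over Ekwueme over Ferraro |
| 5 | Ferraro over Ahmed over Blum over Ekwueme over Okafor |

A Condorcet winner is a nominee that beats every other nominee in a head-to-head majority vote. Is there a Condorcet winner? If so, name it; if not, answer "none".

Pairwise majorities:
Ferraro vs Ahmed: Ferraro is ranked higher on 1+3+8+5 = 17 ballots, Ahmed on 6. Ferraro wins 17–6.
Ferraro–Okafor: Ferraro 16–7.
Ferraro vs Blum: Ferraro is ranked higher on 1+8+5 = 14 ballots, Blum on 9. Ferraro wins 14–9.
Ferraro vs Ekwueme: 8+5 = 13 for Ferraro, 10 for Ekwueme — Ferraro by 13–10.
Ahmed vs Okafor: Ahmed is ranked higher on 3+8+5 = 16 ballots, Okafor on 7. Ahmed wins 16–7.
Ahmed–Blum: Ahmed 13–10.
Ahmed–Ekwueme: Ahmed 15–8.
Okafor vs Blum: 7 to 16, Blum.
Okafor vs Ekwueme: Ekwueme wins 20–3.
Blum vs Ekwueme: Ekwueme, 13–10.
Only Ferraro has no losses; Ferraro is the Condorcet winner.

Ferraro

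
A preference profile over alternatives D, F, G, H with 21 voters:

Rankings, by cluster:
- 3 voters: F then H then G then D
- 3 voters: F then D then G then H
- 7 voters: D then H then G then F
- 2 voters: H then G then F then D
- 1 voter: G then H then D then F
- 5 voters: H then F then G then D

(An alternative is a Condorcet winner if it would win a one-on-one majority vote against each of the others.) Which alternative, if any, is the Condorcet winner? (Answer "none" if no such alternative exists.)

Check each pair by majority over 21 ballots:
D vs F: F wins 13–8.
D vs G: G wins 11–10.
D–H: H 11–10.
F–G: F 11–10.
F–H: H 15–6.
G–H: H 17–4.
H beats each of D, F, G — H is the Condorcet winner.

H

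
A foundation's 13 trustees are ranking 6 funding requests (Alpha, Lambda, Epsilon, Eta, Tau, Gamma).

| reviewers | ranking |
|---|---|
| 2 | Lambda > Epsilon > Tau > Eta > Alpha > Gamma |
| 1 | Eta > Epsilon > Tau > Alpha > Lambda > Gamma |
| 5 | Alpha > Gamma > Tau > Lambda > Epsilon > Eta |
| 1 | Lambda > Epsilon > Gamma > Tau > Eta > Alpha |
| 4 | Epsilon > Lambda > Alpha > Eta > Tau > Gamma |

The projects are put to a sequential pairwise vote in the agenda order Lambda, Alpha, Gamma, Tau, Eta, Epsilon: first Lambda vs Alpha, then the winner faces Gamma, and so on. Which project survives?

Lambda

Round 1: Lambda vs Alpha — 7–6, Lambda advances.
Round 2: Lambda vs Gamma — 8–5, Lambda advances.
Round 3: Lambda vs Tau — 7–6, Lambda advances.
Round 4: Lambda vs Eta — 12–1, Lambda advances.
Round 5: Lambda vs Epsilon — 8–5, Lambda advances.
The agenda winner is Lambda.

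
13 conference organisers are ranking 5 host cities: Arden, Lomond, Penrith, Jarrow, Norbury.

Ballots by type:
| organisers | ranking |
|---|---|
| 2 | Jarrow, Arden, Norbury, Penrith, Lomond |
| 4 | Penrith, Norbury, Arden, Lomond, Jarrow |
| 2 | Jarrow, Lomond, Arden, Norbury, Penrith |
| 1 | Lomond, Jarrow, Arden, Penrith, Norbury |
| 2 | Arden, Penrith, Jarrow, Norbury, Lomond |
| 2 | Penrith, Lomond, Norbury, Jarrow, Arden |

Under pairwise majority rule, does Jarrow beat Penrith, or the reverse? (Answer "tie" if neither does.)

Ballots ranking Jarrow above Penrith: 2 + 2 + 1 = 5.
Ballots ranking Penrith above Jarrow: 13 − 5 = 8.
Penrith wins the head-to-head 8–5.

Penrith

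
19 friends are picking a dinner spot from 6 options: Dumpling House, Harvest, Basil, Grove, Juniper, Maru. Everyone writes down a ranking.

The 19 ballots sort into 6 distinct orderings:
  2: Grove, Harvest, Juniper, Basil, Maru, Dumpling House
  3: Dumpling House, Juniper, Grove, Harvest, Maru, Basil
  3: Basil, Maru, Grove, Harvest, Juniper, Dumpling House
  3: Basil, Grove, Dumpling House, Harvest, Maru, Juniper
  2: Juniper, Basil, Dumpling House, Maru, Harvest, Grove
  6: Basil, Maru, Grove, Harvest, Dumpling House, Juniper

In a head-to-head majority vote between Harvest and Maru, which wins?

Ballots ranking Harvest above Maru: 2 + 3 + 3 = 8.
Ballots ranking Maru above Harvest: 19 − 8 = 11.
Maru wins the head-to-head 11–8.

Maru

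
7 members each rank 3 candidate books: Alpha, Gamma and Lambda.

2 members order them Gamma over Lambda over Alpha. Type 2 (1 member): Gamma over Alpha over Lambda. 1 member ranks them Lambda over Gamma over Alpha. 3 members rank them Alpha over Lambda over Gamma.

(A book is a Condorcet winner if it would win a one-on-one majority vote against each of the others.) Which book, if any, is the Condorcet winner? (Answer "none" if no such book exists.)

none

Pairwise majorities:
Alpha vs Gamma: Gamma, 4–3.
Alpha vs Lambda: Alpha, 4–3.
Gamma vs Lambda: Lambda wins 4–3.
No book is unbeaten: Alpha loses to Gamma; Gamma loses to Lambda; Lambda loses to Alpha. In particular Alpha → Lambda → Gamma → Alpha is a majority cycle — no Condorcet winner exists.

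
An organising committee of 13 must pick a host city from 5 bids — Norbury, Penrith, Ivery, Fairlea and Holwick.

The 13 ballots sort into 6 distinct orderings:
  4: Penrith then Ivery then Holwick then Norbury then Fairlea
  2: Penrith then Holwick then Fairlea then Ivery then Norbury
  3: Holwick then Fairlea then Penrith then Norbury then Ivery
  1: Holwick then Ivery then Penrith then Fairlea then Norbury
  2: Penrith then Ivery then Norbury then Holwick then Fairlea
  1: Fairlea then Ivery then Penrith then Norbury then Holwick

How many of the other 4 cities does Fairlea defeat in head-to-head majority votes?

Fairlea against each rival (13 organisers):
Fairlea vs Norbury: Fairlea wins 7–6.
Fairlea vs Penrith: Fairlea preferred on 3+1 = 4 ballots; Penrith wins 9–4.
Fairlea vs Ivery: 2+3+1 = 6 for Fairlea, 7 for Ivery — Ivery by 7–6.
Fairlea vs Holwick: Fairlea is ranked higher on 1 ballot, Holwick on 12. Holwick wins 12–1.
Fairlea beats Norbury; loses to Penrith, Ivery, Holwick — 1 pairwise win.

1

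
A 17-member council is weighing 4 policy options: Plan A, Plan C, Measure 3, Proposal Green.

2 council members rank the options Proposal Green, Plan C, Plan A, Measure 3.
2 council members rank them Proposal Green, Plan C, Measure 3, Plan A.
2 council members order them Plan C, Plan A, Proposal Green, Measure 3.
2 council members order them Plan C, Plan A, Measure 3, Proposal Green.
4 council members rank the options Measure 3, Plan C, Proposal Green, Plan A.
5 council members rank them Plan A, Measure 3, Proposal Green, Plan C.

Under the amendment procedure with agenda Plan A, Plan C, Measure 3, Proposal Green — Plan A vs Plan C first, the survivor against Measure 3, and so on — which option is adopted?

Measure 3

Round 1: Plan A vs Plan C — 5–12, Plan C advances.
Round 2: Plan C vs Measure 3 — 8–9, Measure 3 advances.
Round 3: Measure 3 vs Proposal Green — 11–6, Measure 3 advances.
The agenda winner is Measure 3.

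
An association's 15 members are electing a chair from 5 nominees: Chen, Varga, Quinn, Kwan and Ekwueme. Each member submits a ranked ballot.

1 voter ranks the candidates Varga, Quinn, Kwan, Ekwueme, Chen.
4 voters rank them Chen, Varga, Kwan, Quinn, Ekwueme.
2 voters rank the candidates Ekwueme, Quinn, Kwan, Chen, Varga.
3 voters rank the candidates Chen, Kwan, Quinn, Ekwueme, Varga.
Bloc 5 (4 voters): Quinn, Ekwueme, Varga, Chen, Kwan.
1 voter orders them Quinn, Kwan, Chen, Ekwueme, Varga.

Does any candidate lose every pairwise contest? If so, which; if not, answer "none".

Pairwise majorities:
Chen vs Varga: Chen, 10–5.
Chen vs Quinn: Chen is ranked higher on 4+3 = 7 ballots, Quinn on 8. Quinn wins 8–7.
Chen vs Kwan: 4+3+4 = 11 for Chen, 4 for Kwan — Chen by 11–4.
Chen vs Ekwueme: Chen preferred on 4+3+1 = 8 ballots; Chen wins 8–7.
Varga–Quinn: Quinn 10–5.
Varga–Kwan: Varga 9–6.
Varga vs Ekwueme: 1+4 = 5 for Varga, 10 for Ekwueme — Ekwueme by 10–5.
Quinn vs Kwan: Quinn is ranked higher on 1+2+4+1 = 8 ballots, Kwan on 7. Quinn wins 8–7.
Quinn vs Ekwueme: Quinn is ranked higher on 1+4+3+4+1 = 13 ballots, Ekwueme on 2. Quinn wins 13–2.
Kwan–Ekwueme: Kwan 9–6.
Each candidate has at least one pairwise win (Chen beats Varga; Varga beats Kwan; Quinn beats Chen; Kwan beats Ekwueme; Ekwueme beats Varga) — no Condorcet loser.

none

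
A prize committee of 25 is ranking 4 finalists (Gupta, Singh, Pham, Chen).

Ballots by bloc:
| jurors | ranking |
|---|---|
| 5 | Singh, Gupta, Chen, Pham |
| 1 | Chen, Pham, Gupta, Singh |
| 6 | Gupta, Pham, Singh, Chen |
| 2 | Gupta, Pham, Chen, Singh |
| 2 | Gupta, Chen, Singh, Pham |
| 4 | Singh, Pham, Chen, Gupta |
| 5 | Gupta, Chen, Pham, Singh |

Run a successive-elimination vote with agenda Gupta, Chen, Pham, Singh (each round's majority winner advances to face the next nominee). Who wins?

Round 1: Gupta vs Chen — 20–5, Gupta advances.
Round 2: Gupta vs Pham — 20–5, Gupta advances.
Round 3: Gupta vs Singh — 16–9, Gupta advances.
Gupta survives the agenda.

Gupta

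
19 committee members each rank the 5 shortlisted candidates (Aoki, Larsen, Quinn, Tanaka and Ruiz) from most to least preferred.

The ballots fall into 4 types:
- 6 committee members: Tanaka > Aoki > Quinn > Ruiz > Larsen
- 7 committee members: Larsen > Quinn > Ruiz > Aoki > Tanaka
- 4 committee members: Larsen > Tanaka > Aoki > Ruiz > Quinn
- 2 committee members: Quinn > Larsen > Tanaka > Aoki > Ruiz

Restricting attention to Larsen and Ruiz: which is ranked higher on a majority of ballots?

Larsen

Ballots ranking Larsen above Ruiz: 7 + 4 + 2 = 13.
Ballots ranking Ruiz above Larsen: 19 − 13 = 6.
Larsen wins the head-to-head 13–6.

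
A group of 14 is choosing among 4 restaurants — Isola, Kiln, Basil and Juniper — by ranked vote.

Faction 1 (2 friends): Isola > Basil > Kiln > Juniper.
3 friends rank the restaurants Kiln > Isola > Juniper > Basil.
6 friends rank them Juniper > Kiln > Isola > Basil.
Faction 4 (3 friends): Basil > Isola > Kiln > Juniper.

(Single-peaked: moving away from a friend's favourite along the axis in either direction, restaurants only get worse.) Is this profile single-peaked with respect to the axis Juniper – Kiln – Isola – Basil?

Axis positions: Juniper=1, Kiln=2, Isola=3, Basil=4.
Faction 1 (peak Isola at position 3): ranking walks positions 3-4-2-1, expanding outward from the peak — single-peaked.
Faction 2 (peak Kiln at position 2): ranking walks positions 2-3-1-4, expanding outward from the peak — single-peaked.
Faction 3 (peak Juniper at position 1): ranking walks positions 1-2-3-4, expanding outward from the peak — single-peaked.
Faction 4 (peak Basil at position 4): ranking walks positions 4-3-2-1, expanding outward from the peak — single-peaked.
Every ranking is single-peaked on this axis.

yes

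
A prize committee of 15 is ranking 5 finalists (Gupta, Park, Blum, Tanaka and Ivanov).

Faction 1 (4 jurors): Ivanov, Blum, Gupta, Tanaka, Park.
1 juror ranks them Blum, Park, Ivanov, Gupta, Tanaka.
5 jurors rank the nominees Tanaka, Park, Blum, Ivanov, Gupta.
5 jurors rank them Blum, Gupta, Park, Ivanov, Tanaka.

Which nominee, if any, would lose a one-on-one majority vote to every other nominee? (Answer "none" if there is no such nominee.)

Head-to-head results (15 jurors):
Gupta vs Park: Gupta preferred on 4+5 = 9 ballots; Gupta wins 9–6.
Gupta vs Blum: Gupta preferred on 0 ballots; Blum wins 15–0.
Gupta vs Tanaka: 10 to 5, Gupta.
Gupta vs Ivanov: 5 to 10, Ivanov.
Park vs Blum: 5 to 10, Blum.
Park vs Tanaka: Park preferred on 1+5 = 6 ballots; Tanaka wins 9–6.
Park vs Ivanov: 1+5+5 = 11 for Park, 4 for Ivanov — Park by 11–4.
Blum vs Tanaka: Blum is ranked higher on 4+1+5 = 10 ballots, Tanaka on 5. Blum wins 10–5.
Blum vs Ivanov: 1+5+5 = 11 for Blum, 4 for Ivanov — Blum by 11–4.
Tanaka vs Ivanov: Tanaka preferred on 5 ballots; Ivanov wins 10–5.
No nominee is winless: Gupta beats Park; Park beats Ivanov; Blum beats Gupta; Tanaka beats Park; Ivanov beats Gupta. There is no Condorcet loser.

none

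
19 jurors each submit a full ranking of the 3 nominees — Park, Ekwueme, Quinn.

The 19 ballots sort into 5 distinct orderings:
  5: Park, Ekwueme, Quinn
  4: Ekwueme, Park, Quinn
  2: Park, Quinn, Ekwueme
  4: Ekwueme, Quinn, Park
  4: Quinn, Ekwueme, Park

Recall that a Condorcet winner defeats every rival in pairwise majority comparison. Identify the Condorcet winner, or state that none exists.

Ekwueme

Pairwise majorities:
Park vs Ekwueme: Ekwueme wins 12–7.
Park vs Quinn: Park wins 11–8.
Ekwueme vs Quinn: Ekwueme, 13–6.
Only Ekwueme has no losses; Ekwueme is the Condorcet winner.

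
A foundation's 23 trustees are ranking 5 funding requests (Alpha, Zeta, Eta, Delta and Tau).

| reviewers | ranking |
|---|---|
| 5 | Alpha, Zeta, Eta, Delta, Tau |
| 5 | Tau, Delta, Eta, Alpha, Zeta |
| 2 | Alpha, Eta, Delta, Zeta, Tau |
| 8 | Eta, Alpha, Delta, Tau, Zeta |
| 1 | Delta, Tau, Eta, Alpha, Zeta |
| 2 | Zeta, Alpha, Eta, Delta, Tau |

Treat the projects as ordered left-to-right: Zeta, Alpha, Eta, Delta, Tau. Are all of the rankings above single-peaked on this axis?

yes

Axis positions: Zeta=1, Alpha=2, Eta=3, Delta=4, Tau=5.
Ballot type 1 (peak Alpha at position 2): ranking walks positions 2-1-3-4-5, expanding outward from the peak — single-peaked.
Ballot type 2 (peak Tau at position 5): ranking walks positions 5-4-3-2-1, expanding outward from the peak — single-peaked.
Ballot type 3 (peak Alpha at position 2): ranking walks positions 2-3-4-1-5, expanding outward from the peak — single-peaked.
Ballot type 4 (peak Eta at position 3): ranking walks positions 3-2-4-5-1, expanding outward from the peak — single-peaked.
Ballot type 5 (peak Delta at position 4): ranking walks positions 4-5-3-2-1, expanding outward from the peak — single-peaked.
Ballot type 6 (peak Zeta at position 1): ranking walks positions 1-2-3-4-5, expanding outward from the peak — single-peaked.
Every ranking is single-peaked on this axis.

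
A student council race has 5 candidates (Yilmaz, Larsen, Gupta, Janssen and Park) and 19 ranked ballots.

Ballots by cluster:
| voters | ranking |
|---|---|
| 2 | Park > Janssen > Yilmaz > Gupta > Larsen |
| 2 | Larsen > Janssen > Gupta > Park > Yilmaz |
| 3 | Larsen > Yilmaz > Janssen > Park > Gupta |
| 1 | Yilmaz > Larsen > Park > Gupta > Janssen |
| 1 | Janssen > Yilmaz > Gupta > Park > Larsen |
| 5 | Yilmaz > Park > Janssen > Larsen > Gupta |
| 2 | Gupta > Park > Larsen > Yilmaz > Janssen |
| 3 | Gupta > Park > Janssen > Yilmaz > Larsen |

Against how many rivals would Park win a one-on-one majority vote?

3

Park against each rival (19 voters):
Park vs Yilmaz: Yilmaz wins 10–9.
Park vs Larsen: Park wins 13–6.
Park–Gupta: Park 11–8.
Park vs Janssen: 13 to 6, Park.
Park beats Larsen, Gupta, Janssen; loses to Yilmaz — 3 pairwise wins.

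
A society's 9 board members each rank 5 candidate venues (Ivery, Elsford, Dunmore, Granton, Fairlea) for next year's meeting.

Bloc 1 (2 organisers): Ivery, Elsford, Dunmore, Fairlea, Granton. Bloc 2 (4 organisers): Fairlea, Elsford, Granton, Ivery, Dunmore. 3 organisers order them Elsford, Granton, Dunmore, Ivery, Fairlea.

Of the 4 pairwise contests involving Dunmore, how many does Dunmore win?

1

Dunmore against each rival (9 organisers):
Dunmore–Ivery: Ivery 6–3.
Dunmore vs Elsford: Dunmore preferred on 0 ballots; Elsford wins 9–0.
Dunmore vs Granton: 2 for Dunmore, 7 for Granton — Granton by 7–2.
Dunmore vs Fairlea: Dunmore preferred on 2+3 = 5 ballots; Dunmore wins 5–4.
Dunmore beats Fairlea; loses to Ivery, Elsford, Granton — 1 pairwise win.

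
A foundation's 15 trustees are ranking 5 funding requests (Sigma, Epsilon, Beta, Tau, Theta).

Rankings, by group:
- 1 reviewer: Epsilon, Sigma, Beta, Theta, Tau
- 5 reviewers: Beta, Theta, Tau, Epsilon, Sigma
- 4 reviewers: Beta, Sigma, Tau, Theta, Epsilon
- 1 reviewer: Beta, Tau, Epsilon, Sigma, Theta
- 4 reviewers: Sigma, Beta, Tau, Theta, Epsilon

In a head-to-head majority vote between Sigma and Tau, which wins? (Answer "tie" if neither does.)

Ballots ranking Sigma above Tau: 1 + 4 + 4 = 9.
Ballots ranking Tau above Sigma: 15 − 9 = 6.
Sigma wins the head-to-head 9–6.

Sigma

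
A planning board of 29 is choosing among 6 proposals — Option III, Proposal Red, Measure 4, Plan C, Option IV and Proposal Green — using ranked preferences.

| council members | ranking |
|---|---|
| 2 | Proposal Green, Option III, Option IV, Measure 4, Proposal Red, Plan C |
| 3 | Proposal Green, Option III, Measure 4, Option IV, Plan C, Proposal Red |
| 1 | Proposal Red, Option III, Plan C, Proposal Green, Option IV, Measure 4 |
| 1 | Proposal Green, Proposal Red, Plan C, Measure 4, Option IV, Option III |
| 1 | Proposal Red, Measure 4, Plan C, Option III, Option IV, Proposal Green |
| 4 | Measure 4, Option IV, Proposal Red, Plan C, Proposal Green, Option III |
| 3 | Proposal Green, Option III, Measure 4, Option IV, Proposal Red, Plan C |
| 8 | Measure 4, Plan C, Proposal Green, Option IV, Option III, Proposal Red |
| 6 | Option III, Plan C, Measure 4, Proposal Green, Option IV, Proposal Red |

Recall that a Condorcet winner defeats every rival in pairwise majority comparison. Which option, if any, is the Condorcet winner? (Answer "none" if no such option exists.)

none

Head-to-head results (29 council members):
Option III vs Proposal Red: Option III, 22–7.
Option III vs Measure 4: Option III preferred on 2+3+1+3+6 = 15 ballots; Option III wins 15–14.
Option III vs Plan C: Option III preferred on 2+3+1+3+6 = 15 ballots; Option III wins 15–14.
Option III–Option IV: Option III 16–13.
Option III vs Proposal Green: Proposal Green, 21–8.
Proposal Red vs Measure 4: 3 to 26, Measure 4.
Proposal Red–Plan C: Plan C 17–12.
Proposal Red vs Option IV: Option IV wins 26–3.
Proposal Red vs Proposal Green: Proposal Green, 23–6.
Measure 4–Plan C: Measure 4 21–8.
Measure 4 vs Option IV: Measure 4 wins 26–3.
Measure 4 vs Proposal Green: Measure 4, 19–10.
Plan C–Option IV: Plan C 17–12.
Plan C vs Proposal Green: Plan C wins 20–9.
Option IV vs Proposal Green: 5 to 24, Proposal Green.
Every option loses at least once (Option III loses to Proposal Green; Proposal Red loses to Option III; Measure 4 loses to Option III; Plan C loses to Option III; Option IV loses to Option III; Proposal Green loses to Measure 4). The majority relation contains the cycle Option III > Measure 4 > Proposal Green > Option III, so there is no Condorcet winner.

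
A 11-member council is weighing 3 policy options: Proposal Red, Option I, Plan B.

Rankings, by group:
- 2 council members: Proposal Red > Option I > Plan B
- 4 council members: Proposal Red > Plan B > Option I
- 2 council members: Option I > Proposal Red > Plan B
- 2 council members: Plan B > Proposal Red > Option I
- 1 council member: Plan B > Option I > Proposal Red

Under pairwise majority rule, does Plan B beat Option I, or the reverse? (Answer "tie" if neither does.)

Plan B

Ballots ranking Plan B above Option I: 4 + 2 + 1 = 7.
Ballots ranking Option I above Plan B: 11 − 7 = 4.
Plan B wins the head-to-head 7–4.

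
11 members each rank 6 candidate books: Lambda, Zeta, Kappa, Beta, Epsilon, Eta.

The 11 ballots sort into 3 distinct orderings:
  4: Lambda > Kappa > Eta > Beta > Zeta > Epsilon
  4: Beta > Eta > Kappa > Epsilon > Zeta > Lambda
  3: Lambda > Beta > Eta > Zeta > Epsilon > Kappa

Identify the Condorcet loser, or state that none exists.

Pairwise majorities:
Lambda vs Zeta: Lambda wins 7–4.
Lambda vs Kappa: 4+3 = 7 for Lambda, 4 for Kappa — Lambda by 7–4.
Lambda–Beta: Lambda 7–4.
Lambda–Epsilon: Lambda 7–4.
Lambda vs Eta: Lambda, 7–4.
Zeta vs Kappa: 3 to 8, Kappa.
Zeta–Beta: Beta 11–0.
Zeta vs Epsilon: 4+3 = 7 for Zeta, 4 for Epsilon — Zeta by 7–4.
Zeta vs Eta: Eta, 11–0.
Kappa vs Beta: Beta wins 7–4.
Kappa vs Epsilon: Kappa is ranked higher on 4+4 = 8 ballots, Epsilon on 3. Kappa wins 8–3.
Kappa vs Eta: Kappa is ranked higher on 4 ballots, Eta on 7. Eta wins 7–4.
Beta vs Epsilon: Beta wins 11–0.
Beta vs Eta: Beta, 7–4.
Epsilon vs Eta: 0 to 11, Eta.
Epsilon loses to every other book — it is the Condorcet loser.

Epsilon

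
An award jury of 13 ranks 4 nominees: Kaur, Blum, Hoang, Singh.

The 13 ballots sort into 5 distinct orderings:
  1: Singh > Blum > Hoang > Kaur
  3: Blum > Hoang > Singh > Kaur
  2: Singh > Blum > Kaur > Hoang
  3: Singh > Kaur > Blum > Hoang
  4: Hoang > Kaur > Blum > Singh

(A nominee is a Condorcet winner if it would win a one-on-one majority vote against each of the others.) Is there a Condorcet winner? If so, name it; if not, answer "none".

Pairwise majorities:
Kaur vs Blum: Kaur, 7–6.
Kaur vs Hoang: Hoang wins 8–5.
Kaur vs Singh: Singh wins 9–4.
Blum vs Hoang: Blum wins 9–4.
Blum vs Singh: Blum, 7–6.
Hoang–Singh: Hoang 7–6.
Each nominee drops at least one matchup (Kaur loses to Hoang; Blum loses to Kaur; Hoang loses to Blum; Singh loses to Blum); the cycle Kaur → Blum → Hoang → Kaur rules out a Condorcet winner.

none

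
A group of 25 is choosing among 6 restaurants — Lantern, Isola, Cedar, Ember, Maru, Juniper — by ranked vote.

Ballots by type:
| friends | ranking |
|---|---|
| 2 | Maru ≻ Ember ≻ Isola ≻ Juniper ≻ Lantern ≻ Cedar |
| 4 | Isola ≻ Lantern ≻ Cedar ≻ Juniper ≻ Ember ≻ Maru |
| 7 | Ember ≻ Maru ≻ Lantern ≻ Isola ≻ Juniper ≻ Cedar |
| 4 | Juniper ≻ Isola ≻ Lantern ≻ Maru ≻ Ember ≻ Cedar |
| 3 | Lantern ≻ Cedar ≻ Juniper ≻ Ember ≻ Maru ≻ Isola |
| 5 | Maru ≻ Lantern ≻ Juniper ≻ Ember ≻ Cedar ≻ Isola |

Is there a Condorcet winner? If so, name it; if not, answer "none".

none

Pairwise majorities:
Lantern vs Isola: 7+3+5 = 15 for Lantern, 10 for Isola — Lantern by 15–10.
Lantern vs Cedar: Lantern, 25–0.
Lantern vs Ember: 16 to 9, Lantern.
Lantern vs Maru: Maru wins 14–11.
Lantern vs Juniper: 4+7+3+5 = 19 for Lantern, 6 for Juniper — Lantern by 19–6.
Isola vs Cedar: Isola, 17–8.
Isola vs Ember: 4+4 = 8 for Isola, 17 for Ember — Ember by 17–8.
Isola–Maru: Maru 17–8.
Isola vs Juniper: 13 to 12, Isola.
Cedar vs Ember: Cedar preferred on 4+3 = 7 ballots; Ember wins 18–7.
Cedar vs Maru: Maru wins 18–7.
Cedar vs Juniper: Juniper, 18–7.
Ember vs Maru: 4+7+3 = 14 for Ember, 11 for Maru — Ember by 14–11.
Ember vs Juniper: Juniper wins 16–9.
Maru vs Juniper: 14 to 11, Maru.
Every restaurant loses at least once (Lantern loses to Maru; Isola loses to Lantern; Cedar loses to Lantern; Ember loses to Lantern; Maru loses to Ember; Juniper loses to Lantern). The majority relation contains the cycle Lantern > Ember > Maru > Lantern, so there is no Condorcet winner.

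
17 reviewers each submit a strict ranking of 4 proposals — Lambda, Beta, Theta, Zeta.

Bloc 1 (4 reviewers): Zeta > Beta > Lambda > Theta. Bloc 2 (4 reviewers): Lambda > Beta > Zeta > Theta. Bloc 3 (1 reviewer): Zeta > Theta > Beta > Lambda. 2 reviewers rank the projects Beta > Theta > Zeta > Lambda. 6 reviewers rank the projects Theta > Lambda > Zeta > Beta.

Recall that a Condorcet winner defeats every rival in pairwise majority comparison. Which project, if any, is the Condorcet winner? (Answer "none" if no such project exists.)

none

Head-to-head results (17 reviewers):
Lambda vs Beta: Lambda, 10–7.
Lambda vs Theta: Theta wins 9–8.
Lambda vs Zeta: Lambda wins 10–7.
Beta–Theta: Beta 10–7.
Beta vs Zeta: Zeta wins 11–6.
Theta–Zeta: Zeta 9–8.
No project is unbeaten: Lambda loses to Theta; Beta loses to Lambda; Theta loses to Beta; Zeta loses to Lambda. In particular Lambda > Beta > Theta > Lambda is a majority cycle — no Condorcet winner exists.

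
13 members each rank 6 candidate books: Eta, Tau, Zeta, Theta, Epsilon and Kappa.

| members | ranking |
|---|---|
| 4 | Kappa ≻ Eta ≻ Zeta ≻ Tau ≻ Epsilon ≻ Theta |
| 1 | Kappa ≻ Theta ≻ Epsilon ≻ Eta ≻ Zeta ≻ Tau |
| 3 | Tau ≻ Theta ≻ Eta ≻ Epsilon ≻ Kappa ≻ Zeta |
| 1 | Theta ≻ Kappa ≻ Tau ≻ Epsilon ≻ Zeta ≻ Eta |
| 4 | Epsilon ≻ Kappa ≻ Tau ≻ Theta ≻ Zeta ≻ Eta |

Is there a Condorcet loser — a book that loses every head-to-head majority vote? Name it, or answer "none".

Head-to-head results (13 members):
Eta vs Tau: Tau wins 8–5.
Eta vs Zeta: Eta wins 8–5.
Eta vs Theta: Eta is ranked higher on 4 ballots, Theta on 9. Theta wins 9–4.
Eta vs Epsilon: Eta is ranked higher on 4+3 = 7 ballots, Epsilon on 6. Eta wins 7–6.
Eta vs Kappa: Eta is ranked higher on 3 ballots, Kappa on 10. Kappa wins 10–3.
Tau vs Zeta: 3+1+4 = 8 for Tau, 5 for Zeta — Tau by 8–5.
Tau vs Theta: Tau preferred on 4+3+4 = 11 ballots; Tau wins 11–2.
Tau vs Epsilon: Tau wins 8–5.
Tau vs Kappa: Tau preferred on 3 ballots; Kappa wins 10–3.
Zeta vs Theta: Zeta is ranked higher on 4 ballots, Theta on 9. Theta wins 9–4.
Zeta vs Epsilon: 4 for Zeta, 9 for Epsilon — Epsilon by 9–4.
Zeta vs Kappa: Zeta preferred on 0 ballots; Kappa wins 13–0.
Theta vs Epsilon: 1+3+1 = 5 for Theta, 8 for Epsilon — Epsilon by 8–5.
Theta vs Kappa: Kappa wins 9–4.
Epsilon–Kappa: Epsilon 7–6.
Only Zeta has no wins; Zeta is the Condorcet loser.

Zeta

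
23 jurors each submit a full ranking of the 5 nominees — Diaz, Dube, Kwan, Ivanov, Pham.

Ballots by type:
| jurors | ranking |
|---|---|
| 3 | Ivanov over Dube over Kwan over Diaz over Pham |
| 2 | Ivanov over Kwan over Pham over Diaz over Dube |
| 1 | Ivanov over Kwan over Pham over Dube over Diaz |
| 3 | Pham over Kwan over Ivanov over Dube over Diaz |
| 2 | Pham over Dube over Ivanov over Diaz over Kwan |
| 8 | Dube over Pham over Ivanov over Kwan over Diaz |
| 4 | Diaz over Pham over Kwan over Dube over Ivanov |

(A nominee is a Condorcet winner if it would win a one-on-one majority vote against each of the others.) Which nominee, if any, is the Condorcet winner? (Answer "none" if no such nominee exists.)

Pairwise majorities:
Diaz vs Dube: Diaz preferred on 2+4 = 6 ballots; Dube wins 17–6.
Diaz–Kwan: Kwan 17–6.
Diaz vs Ivanov: Ivanov wins 19–4.
Diaz vs Pham: Pham wins 16–7.
Dube vs Kwan: Dube is ranked higher on 3+2+8 = 13 ballots, Kwan on 10. Dube wins 13–10.
Dube–Ivanov: Dube 14–9.
Dube vs Pham: Dube is ranked higher on 3+8 = 11 ballots, Pham on 12. Pham wins 12–11.
Kwan vs Ivanov: Ivanov wins 16–7.
Kwan vs Pham: Pham wins 17–6.
Ivanov–Pham: Pham 17–6.
Only Pham has no losses; Pham is the Condorcet winner.

Pham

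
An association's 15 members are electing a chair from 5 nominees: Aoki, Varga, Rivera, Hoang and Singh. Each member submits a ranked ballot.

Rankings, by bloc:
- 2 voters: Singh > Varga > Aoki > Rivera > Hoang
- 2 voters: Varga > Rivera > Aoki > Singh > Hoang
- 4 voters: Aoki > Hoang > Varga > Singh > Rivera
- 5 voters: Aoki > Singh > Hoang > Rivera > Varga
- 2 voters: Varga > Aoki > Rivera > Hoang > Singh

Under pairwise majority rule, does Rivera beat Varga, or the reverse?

Varga

Ballots ranking Rivera above Varga: 5.
Ballots ranking Varga above Rivera: 15 − 5 = 10.
Varga wins the head-to-head 10–5.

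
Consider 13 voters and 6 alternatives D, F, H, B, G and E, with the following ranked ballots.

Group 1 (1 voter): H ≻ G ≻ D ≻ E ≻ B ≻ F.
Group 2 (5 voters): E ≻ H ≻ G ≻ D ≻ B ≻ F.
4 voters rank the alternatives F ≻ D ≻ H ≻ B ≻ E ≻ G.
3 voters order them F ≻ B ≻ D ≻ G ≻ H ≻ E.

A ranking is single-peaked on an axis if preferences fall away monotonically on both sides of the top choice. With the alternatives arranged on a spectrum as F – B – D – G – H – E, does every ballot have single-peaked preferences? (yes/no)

no

Axis positions: F=1, B=2, D=3, G=4, H=5, E=6.
Group 1 (peak H at position 5): ranking walks positions 5-4-3-6-2-1, expanding outward from the peak — single-peaked.
Group 2 (peak E at position 6): ranking walks positions 6-5-4-3-2-1, expanding outward from the peak — single-peaked.
Group 3: ranking walks positions 1-3-5-2-6-4; D is ranked above B even though B lies between D and the peak F on the axis — preferences dip and rise again. Not single-peaked.
Group 4 (peak F at position 1): ranking walks positions 1-2-3-4-5-6, expanding outward from the peak — single-peaked.
Group 3 violates single-peakedness, so the profile is not single-peaked on this axis.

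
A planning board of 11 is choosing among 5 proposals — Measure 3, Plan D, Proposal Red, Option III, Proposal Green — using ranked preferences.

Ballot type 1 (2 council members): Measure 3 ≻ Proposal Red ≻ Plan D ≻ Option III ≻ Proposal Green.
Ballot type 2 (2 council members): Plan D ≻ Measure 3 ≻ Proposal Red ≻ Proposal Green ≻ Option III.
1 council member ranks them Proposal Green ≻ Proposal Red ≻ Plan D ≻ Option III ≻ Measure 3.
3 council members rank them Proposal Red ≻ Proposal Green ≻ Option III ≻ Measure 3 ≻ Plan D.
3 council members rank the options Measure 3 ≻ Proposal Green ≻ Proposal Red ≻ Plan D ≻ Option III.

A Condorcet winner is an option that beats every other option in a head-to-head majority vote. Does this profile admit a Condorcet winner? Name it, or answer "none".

Head-to-head results (11 council members):
Measure 3 vs Plan D: Measure 3 is ranked higher on 2+3+3 = 8 ballots, Plan D on 3. Measure 3 wins 8–3.
Measure 3 vs Proposal Red: 2+2+3 = 7 for Measure 3, 4 for Proposal Red — Measure 3 by 7–4.
Measure 3 vs Option III: Measure 3 preferred on 2+2+3 = 7 ballots; Measure 3 wins 7–4.
Measure 3 vs Proposal Green: Measure 3 is ranked higher on 2+2+3 = 7 ballots, Proposal Green on 4. Measure 3 wins 7–4.
Plan D vs Proposal Red: Plan D preferred on 2 ballots; Proposal Red wins 9–2.
Plan D vs Option III: Plan D preferred on 2+2+1+3 = 8 ballots; Plan D wins 8–3.
Plan D vs Proposal Green: Plan D preferred on 2+2 = 4 ballots; Proposal Green wins 7–4.
Proposal Red vs Option III: 11 to 0, Proposal Red.
Proposal Red vs Proposal Green: Proposal Red preferred on 2+2+3 = 7 ballots; Proposal Red wins 7–4.
Option III vs Proposal Green: Option III is ranked higher on 2 ballots, Proposal Green on 9. Proposal Green wins 9–2.
Measure 3 wins every pairwise contest, so Measure 3 is the Condorcet winner.

Measure 3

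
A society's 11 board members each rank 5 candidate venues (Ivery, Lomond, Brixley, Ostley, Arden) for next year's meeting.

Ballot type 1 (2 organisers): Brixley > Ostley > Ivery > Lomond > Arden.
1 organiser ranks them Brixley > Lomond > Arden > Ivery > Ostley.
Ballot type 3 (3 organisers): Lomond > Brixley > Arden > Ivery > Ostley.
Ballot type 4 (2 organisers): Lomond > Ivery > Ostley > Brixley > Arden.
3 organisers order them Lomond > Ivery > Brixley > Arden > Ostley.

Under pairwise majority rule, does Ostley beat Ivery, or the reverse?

Ivery

Ballots ranking Ostley above Ivery: 2.
Ballots ranking Ivery above Ostley: 11 − 2 = 9.
Ivery wins the head-to-head 9–2.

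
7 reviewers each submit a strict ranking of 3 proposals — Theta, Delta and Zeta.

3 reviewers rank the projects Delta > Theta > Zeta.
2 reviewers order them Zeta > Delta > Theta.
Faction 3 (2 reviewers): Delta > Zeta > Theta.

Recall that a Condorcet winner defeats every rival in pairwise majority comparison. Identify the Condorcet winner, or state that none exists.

Delta

Pairwise majorities:
Theta vs Delta: 0 to 7, Delta.
Theta vs Zeta: Zeta wins 4–3.
Delta vs Zeta: Delta wins 5–2.
Delta wins every pairwise contest, so Delta is the Condorcet winner.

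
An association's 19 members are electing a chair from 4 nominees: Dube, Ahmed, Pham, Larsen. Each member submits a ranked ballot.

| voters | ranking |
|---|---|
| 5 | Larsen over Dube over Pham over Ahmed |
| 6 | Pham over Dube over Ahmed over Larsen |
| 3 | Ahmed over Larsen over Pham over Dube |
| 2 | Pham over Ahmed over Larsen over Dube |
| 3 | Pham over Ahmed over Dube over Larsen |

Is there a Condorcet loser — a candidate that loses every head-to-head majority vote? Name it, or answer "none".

none

Pairwise majorities:
Dube vs Ahmed: Dube wins 11–8.
Dube vs Pham: Dube preferred on 5 ballots; Pham wins 14–5.
Dube–Larsen: Larsen 10–9.
Ahmed vs Pham: Ahmed is ranked higher on 3 ballots, Pham on 16. Pham wins 16–3.
Ahmed–Larsen: Ahmed 14–5.
Pham vs Larsen: 11 to 8, Pham.
Each candidate has at least one pairwise win (Dube beats Ahmed; Ahmed beats Larsen; Pham beats Dube; Larsen beats Dube) — no Condorcet loser.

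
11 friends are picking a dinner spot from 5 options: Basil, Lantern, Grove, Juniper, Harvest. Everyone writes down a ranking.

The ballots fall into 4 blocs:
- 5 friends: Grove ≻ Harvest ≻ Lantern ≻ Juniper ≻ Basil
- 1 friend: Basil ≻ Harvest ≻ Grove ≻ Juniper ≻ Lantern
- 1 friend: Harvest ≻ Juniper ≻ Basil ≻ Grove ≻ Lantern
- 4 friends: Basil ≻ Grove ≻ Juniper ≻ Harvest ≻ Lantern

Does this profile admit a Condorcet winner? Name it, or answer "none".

Check each pair by majority over 11 ballots:
Basil vs Lantern: 6 to 5, Basil.
Basil vs Grove: Basil preferred on 1+1+4 = 6 ballots; Basil wins 6–5.
Basil vs Juniper: 5 to 6, Juniper.
Basil vs Harvest: Basil is ranked higher on 1+4 = 5 ballots, Harvest on 6. Harvest wins 6–5.
Lantern vs Grove: 0 for Lantern, 11 for Grove — Grove by 11–0.
Lantern vs Juniper: 5 for Lantern, 6 for Juniper — Juniper by 6–5.
Lantern vs Harvest: 0 to 11, Harvest.
Grove vs Juniper: 5+1+4 = 10 for Grove, 1 for Juniper — Grove by 10–1.
Grove vs Harvest: 5+4 = 9 for Grove, 2 for Harvest — Grove by 9–2.
Juniper vs Harvest: Juniper preferred on 4 ballots; Harvest wins 7–4.
Each restaurant drops at least one matchup (Basil loses to Juniper; Lantern loses to Basil; Grove loses to Basil; Juniper loses to Grove; Harvest loses to Grove); the cycle Basil → Grove → Juniper → Basil rules out a Condorcet winner.

none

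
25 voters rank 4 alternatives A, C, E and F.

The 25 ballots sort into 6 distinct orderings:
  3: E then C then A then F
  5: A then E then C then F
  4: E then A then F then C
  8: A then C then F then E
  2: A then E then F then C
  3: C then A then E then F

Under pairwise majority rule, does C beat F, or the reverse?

C

Ballots ranking C above F: 3 + 5 + 8 + 3 = 19.
Ballots ranking F above C: 25 − 19 = 6.
C wins the head-to-head 19–6.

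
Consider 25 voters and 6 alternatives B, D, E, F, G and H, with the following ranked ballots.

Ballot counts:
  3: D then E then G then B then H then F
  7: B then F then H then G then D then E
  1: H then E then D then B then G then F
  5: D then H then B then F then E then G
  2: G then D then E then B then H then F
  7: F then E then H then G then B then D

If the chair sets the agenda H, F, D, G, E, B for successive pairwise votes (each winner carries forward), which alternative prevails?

B

Round 1: H vs F — 11–14, F advances.
Round 2: F vs D — 14–11, F advances.
Round 3: F vs G — 19–6, F advances.
Round 4: F vs E — 19–6, F advances.
Round 5: F vs B — 7–18, B advances.
B survives the agenda.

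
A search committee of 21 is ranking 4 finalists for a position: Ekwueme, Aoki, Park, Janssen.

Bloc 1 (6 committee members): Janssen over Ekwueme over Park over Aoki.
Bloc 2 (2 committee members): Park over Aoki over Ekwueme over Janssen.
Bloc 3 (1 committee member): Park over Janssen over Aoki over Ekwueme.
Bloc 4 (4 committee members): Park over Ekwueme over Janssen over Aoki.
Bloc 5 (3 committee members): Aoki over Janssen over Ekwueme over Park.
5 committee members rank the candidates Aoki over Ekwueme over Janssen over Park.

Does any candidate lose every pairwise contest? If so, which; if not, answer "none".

none

Head-to-head results (21 committee members):
Ekwueme vs Aoki: Ekwueme is ranked higher on 6+4 = 10 ballots, Aoki on 11. Aoki wins 11–10.
Ekwueme vs Park: Ekwueme preferred on 6+3+5 = 14 ballots; Ekwueme wins 14–7.
Ekwueme vs Janssen: Ekwueme is ranked higher on 2+4+5 = 11 ballots, Janssen on 10. Ekwueme wins 11–10.
Aoki vs Park: 3+5 = 8 for Aoki, 13 for Park — Park by 13–8.
Aoki vs Janssen: 10 to 11, Janssen.
Park vs Janssen: Janssen wins 14–7.
No candidate is winless: Ekwueme beats Park; Aoki beats Ekwueme; Park beats Aoki; Janssen beats Aoki. There is no Condorcet loser.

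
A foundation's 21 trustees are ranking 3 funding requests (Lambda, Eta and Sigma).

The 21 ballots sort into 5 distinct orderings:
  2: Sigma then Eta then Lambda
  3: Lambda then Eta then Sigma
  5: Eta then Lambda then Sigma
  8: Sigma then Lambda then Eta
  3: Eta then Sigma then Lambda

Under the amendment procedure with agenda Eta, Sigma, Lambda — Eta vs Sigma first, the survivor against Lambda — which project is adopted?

Round 1: Eta vs Sigma — 11–10, Eta advances.
Round 2: Eta vs Lambda — 10–11, Lambda advances.
Lambda survives the agenda.

Lambda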